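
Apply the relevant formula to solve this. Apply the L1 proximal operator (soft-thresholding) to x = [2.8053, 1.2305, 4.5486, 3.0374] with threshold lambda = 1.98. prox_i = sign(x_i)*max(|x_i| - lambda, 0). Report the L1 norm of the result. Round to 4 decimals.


Soft-thresholding with lambda = 1.98:
prox(2.8053) = sign(2.8053)*max(|2.8053| - 1.98, 0) = 0.8253
prox(1.2305) = sign(1.2305)*max(|1.2305| - 1.98, 0) = 0.0
prox(4.5486) = sign(4.5486)*max(|4.5486| - 1.98, 0) = 2.5686
prox(3.0374) = sign(3.0374)*max(|3.0374| - 1.98, 0) = 1.0574
prox(x) = [0.8253, 0.0, 2.5686, 1.0574]
||prox(x)||_1 = 0.8253 + 0.0 + 2.5686 + 1.0574 = 4.4513


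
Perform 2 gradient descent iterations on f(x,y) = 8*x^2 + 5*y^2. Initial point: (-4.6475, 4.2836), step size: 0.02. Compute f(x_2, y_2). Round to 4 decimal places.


Gradient descent on f(x,y) = 8*x^2 + 5*y^2.
Starting point: (-4.6475, 4.2836), alpha = 0.02
Step 1: grad_x = 2*8*-4.6475 = -74.36, grad_y = 2*5*4.2836 = 42.836
  x_1 = -4.6475 - 0.02*-74.36 = -3.1603
  y_1 = 4.2836 - 0.02*42.836 = 3.4269
Step 2: grad_x = 2*8*-3.1603 = -50.5648, grad_y = 2*5*3.4269 = 34.2688
  x_2 = -3.1603 - 0.02*-50.5648 = -2.149
  y_2 = 3.4269 - 0.02*34.2688 = 2.7415
f(-2.149, 2.7415) = 8*(-2.149)^2 + 5*2.7415^2 = 74.525


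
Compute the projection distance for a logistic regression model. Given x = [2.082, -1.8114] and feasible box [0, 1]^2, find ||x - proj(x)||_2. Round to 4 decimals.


Project each component onto [0, 1].
clip(2.082) = 1.0, clip(-1.8114) = 0.0
Projection = [1.0, 0.0]
Squared diffs: [1.1707, 3.2812]
Distance = sqrt(4.4519) = 2.11


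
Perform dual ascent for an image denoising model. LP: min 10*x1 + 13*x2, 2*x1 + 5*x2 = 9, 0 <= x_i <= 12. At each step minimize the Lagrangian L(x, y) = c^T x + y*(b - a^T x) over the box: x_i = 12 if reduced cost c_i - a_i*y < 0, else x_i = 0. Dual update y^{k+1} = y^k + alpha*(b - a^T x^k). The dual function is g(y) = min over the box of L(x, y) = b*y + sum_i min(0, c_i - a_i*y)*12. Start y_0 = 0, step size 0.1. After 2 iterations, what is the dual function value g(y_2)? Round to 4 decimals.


Dual ascent for LP: min 10*x1 + 13*x2, 2*x1 + 5*x2 = 9, 0 <= x_i <= 12
Step 1: y^k = 0.0, reduced costs: (10.0, 13.0)
  x^k = (0.0, 0.0), subgradient = b - a^T x = 9.0
  y^{k+1} = 0.0 + 0.1*9.0 = 0.9
Step 2: y^k = 0.9, reduced costs: (8.2, 8.5)
  x^k = (0.0, 0.0), subgradient = b - a^T x = 9.0
  y^{k+1} = 0.9 + 0.1*9.0 = 1.8
Dual objective at y_2 = 1.8: reduced costs (6.4, 4.0), box minimizer x = (0.0, 0.0)
g(y_2) = b*y + (c1 - a1*y)*x1 + (c2 - a2*y)*x2 = 9*1.8 + 6.4*0.0 + 4.0*0.0 = 16.2 + 0.0 + 0.0 = 16.2


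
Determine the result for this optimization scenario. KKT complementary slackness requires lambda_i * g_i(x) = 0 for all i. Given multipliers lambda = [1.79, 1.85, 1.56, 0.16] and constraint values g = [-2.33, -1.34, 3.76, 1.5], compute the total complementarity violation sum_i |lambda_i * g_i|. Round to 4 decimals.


KKT complementary slackness check:
lambda_1 * g_1 = 1.79 * -2.33 = -4.1707
lambda_2 * g_2 = 1.85 * -1.34 = -2.479
lambda_3 * g_3 = 1.56 * 3.76 = 5.8656
lambda_4 * g_4 = 0.16 * 1.5 = 0.24
Total violation = 4.1707 + 2.479 + 5.8656 + 0.24 = 12.7553


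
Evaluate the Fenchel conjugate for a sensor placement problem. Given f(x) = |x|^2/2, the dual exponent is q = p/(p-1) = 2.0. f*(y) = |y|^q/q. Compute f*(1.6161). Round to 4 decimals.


The conjugate exponent q satisfies 1/p + 1/q = 1.
p = 2, so q = 2/(2 - 1) = 2.0
|y|^q = 1.6161^2.0 = 2.6118
f*(1.6161) = 2.6118 / 2.0 = 1.3059


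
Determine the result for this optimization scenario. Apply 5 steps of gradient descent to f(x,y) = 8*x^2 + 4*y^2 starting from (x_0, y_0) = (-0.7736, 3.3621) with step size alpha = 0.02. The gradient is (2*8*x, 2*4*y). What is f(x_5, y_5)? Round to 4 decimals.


Gradient descent on f(x,y) = 8*x^2 + 4*y^2.
Starting point: (-0.7736, 3.3621), alpha = 0.02
Step 1: grad_x = 2*8*-0.7736 = -12.3776, grad_y = 2*4*3.3621 = 26.8968
  x_1 = -0.7736 - 0.02*-12.3776 = -0.526
  y_1 = 3.3621 - 0.02*26.8968 = 2.8242
Step 2: grad_x = 2*8*-0.526 = -8.4168, grad_y = 2*4*2.8242 = 22.5933
  x_2 = -0.526 - 0.02*-8.4168 = -0.3577
  y_2 = 2.8242 - 0.02*22.5933 = 2.3723
Step 3: grad_x = 2*8*-0.3577 = -5.7234, grad_y = 2*4*2.3723 = 18.9784
  x_3 = -0.3577 - 0.02*-5.7234 = -0.2432
  y_3 = 2.3723 - 0.02*18.9784 = 1.9927
Step 4: grad_x = 2*8*-0.2432 = -3.8919, grad_y = 2*4*1.9927 = 15.9418
  x_4 = -0.2432 - 0.02*-3.8919 = -0.1654
  y_4 = 1.9927 - 0.02*15.9418 = 1.6739
Step 5: grad_x = 2*8*-0.1654 = -2.6465, grad_y = 2*4*1.6739 = 13.3911
  x_5 = -0.1654 - 0.02*-2.6465 = -0.1125
  y_5 = 1.6739 - 0.02*13.3911 = 1.4061
f(-0.1125, 1.4061) = 8*(-0.1125)^2 + 4*1.4061^2 = 8.0093


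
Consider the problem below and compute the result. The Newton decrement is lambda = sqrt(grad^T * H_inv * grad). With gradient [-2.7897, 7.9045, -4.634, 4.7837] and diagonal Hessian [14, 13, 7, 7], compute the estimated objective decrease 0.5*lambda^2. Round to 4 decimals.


Step 1: H is diagonal, so H^(-1) * g = [-0.1993, 0.608, -0.662, 0.6834].
Step 2: g^T H^(-1) g = sum_i g_i^2 / H_ii
  = (-2.7897)^2/14 + (7.9045)^2/13 + (-4.634)^2/7 + (4.7837)^2/7
  = 0.5559 + 4.8062 + 3.0677 + 3.2691 = 11.6989
Step 3: Objective decrease = 0.5 * g^T H^(-1) g = 5.8495


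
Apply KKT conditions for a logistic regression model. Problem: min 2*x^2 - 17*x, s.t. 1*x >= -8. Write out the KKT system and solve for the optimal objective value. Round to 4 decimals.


Step 1: Try lambda = 0 (constraint inactive).
Stationarity: 2*2*x - 17 = 0
x* = 17/(2*2) = 4.25
Check constraint: 1*4.25 = 4.25 >= -8 -- satisfied.
Step 2: Compute optimal value.
f(x*) = 2*4.25^2 - 17*4.25 = -36.125


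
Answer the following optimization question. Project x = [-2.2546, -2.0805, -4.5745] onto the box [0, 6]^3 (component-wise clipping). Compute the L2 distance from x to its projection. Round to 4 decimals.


Project each component onto [0, 6].
clip(-2.2546) = 0.0, clip(-2.0805) = 0.0, clip(-4.5745) = 0.0
Projection = [0.0, 0.0, 0.0]
Squared diffs: [5.0832, 4.3285, 20.9261]
Distance = sqrt(30.3378) = 5.508


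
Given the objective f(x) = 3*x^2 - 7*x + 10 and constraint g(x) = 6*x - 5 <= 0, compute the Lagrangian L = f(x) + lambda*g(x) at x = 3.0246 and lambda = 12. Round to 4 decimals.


Step 1: Evaluate f(x).
f(3.0246) = 3*3.0246^2 - 7*3.0246 + 10 = 16.2724
Step 2: Evaluate g(x).
g(3.0246) = 6*3.0246 - 5 = 13.1476
Step 3: Compute Lagrangian.
L = 16.2724 + 12*13.1476 = 174.0436


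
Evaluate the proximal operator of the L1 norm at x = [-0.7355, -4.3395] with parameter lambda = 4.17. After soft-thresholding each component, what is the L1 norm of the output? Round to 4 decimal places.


Soft-thresholding with lambda = 4.17:
prox(-0.7355) = sign(-0.7355)*max(|-0.7355| - 4.17, 0) = 0.0
prox(-4.3395) = sign(-4.3395)*max(|-4.3395| - 4.17, 0) = -0.1695
prox(x) = [0.0, -0.1695]
||prox(x)||_1 = 0.0 + 0.1695 = 0.1695


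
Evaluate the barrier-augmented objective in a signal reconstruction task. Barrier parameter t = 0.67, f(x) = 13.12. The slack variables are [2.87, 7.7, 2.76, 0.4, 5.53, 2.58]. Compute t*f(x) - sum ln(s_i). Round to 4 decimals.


Step 1: Compute log-barrier.
ln values: [1.0543, 2.0412, 1.0152, -0.9163, 1.7102, 0.9478]
phi = -(1.0543 + 2.0412 + 1.0152 - 0.9163 + 1.7102 + 0.9478) = -5.8524
Step 2: Compute augmented objective.
t*f(x) = 0.67*13.12 = 8.7904
Total = 8.7904 - 5.8524 = 2.938


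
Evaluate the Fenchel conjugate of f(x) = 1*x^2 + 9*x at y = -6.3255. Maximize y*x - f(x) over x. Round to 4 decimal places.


f*(y) = sup_x {y*x - a*x^2 - b*x} = sup_x {(y-b)*x - a*x^2}
FOC: (y - b) - 2a*x = 0 => x* = (y - b)/(2a)
x* = (-6.3255 - 9)/(2*1) = -7.6628
f*(-6.3255) = (y-b)^2/(4a) = (-6.3255 - 9)^2/(4*1)
= 234.871/4 = 58.7177


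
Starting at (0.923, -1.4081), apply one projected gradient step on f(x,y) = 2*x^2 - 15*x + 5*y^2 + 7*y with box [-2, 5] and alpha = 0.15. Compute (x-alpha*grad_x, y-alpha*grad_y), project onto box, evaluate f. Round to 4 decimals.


Step 1: Compute gradient at (0.923, -1.4081).
grad_x = 2*2*0.923 - 15 = -11.308
grad_y = 2*5*-1.4081 + 7 = -7.081
Step 2: Gradient step.
x_raw = 0.923 - 0.15*-11.308 = 2.6192
y_raw = -1.4081 - 0.15*-7.081 = -0.346
Step 3: Project onto [-2, 5].
x_proj = clip(2.6192) = 2.6192
y_proj = clip(-0.346) = -0.346
Step 4: Evaluate f.
f(2.6192, -0.346) = -27.3908


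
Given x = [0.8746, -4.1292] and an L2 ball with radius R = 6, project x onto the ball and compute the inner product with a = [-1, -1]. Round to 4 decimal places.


Step 1: Compute ||x|| (intermediates to 6 decimals).
||x|| = sqrt(0.8746^2 + (-4.1292)^2) = 4.220808
Step 2: Project.
Since ||x|| <= R, proj = x (no scaling needed).
proj(x) = [0.8746, -4.1292]
Step 3: Dot product.
a^T * proj(x) = -1*0.8746 - 1*(-4.1292) = 3.2546


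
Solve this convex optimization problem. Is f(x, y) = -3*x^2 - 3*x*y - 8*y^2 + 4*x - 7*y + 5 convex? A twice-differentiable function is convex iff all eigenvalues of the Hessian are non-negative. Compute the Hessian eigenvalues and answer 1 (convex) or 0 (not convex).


The Hessian of f(x,y) = -3*x^2 - 3*x*y - 8*y^2 + 4*x - 7*y + 5 is:
H = [[-6, -3], [-3, -16]]
Trace = -6 - 16 = -22
Determinant = -6*-16 - (-3)^2 = 87
Discriminant = (-22)^2 - 4*87 = 136.0
Eigenvalues: lambda_1 = -16.831, lambda_2 = -5.169
The function is not convex.

0


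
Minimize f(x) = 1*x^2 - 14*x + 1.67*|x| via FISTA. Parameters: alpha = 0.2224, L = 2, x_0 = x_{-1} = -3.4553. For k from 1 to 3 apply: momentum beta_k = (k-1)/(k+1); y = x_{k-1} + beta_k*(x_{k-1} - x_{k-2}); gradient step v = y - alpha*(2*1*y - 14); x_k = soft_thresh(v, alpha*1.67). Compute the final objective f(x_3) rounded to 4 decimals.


FISTA on f(x) = 1*x^2 - 14*x + 1.67*|x|
L = 2, alpha = 0.2224
Iteration 1: beta = 0.0, y = -3.4553 + 0.0*(-3.4553 + 3.4553) = -3.4553
  grad(y) = -20.9106, v = y - alpha*grad = 1.1952
  prox(v) = soft_thresh(1.1952, 0.3714) = 0.8238
Iteration 2: beta = 0.3333, y = 0.8238 + 0.3333*(0.8238 + 3.4553) = 2.2502
  grad(y) = -9.4996, v = y - alpha*grad = 4.3629
  prox(v) = soft_thresh(4.3629, 0.3714) = 3.9915
Iteration 3: beta = 0.5, y = 3.9915 + 0.5*(3.9915 - 0.8238) = 5.5753
  grad(y) = -2.8493, v = y - alpha*grad = 6.209
  prox(v) = soft_thresh(6.209, 0.3714) = 5.8376
f(x_3) = 1*5.8376^2 - 14*5.8376 + 1.67*|5.8376| = -37.9


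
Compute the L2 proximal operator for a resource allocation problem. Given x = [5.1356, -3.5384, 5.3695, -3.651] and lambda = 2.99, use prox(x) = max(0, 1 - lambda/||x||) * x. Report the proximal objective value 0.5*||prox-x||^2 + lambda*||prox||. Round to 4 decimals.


Step 1: Compute ||x||.
||x|| = 9.0031
Step 2: Compute scaling factor.
scale = max(0, 1 - 2.99/9.0031) = 0.6679
Step 3: prox(x) = [3.43, -2.3633, 3.5862, -2.4385]
||prox(x)|| = 6.0131
Step 4: Proximal objective.
0.5*||prox-x||^2 = 4.4701
lambda*||prox|| = 17.9792
Total = 22.4492


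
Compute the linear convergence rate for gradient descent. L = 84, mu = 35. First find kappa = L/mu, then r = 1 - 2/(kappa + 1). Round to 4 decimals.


Step 1: Compute the condition number.
kappa = L/mu = 84/35 = 2.4
Step 2: Compute the convergence rate.
r = 1 - 2/(kappa + 1) = 1 - 2*mu/(L + mu) = (L - mu)/(L + mu) = 49/119 = 0.4118


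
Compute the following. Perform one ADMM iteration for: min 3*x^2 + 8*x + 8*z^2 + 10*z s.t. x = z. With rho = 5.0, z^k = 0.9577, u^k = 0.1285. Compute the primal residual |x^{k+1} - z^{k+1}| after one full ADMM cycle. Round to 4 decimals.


ADMM iteration with rho = 5.0, z^k = 0.9577, u^k = 0.1285
Step 1: x-update.
Minimize 3*x^2 + 8*x + (5.0/2)*(x - 0.9577 + 0.1285)^2
FOC: (2*3 + 5.0)*x = -8 + 5.0*(0.9577 - 0.1285)
x^{k+1} = -0.3504
Step 2: z-update.
Minimize 8*z^2 + 10*z + (5.0/2)*(-0.3504 - z + 0.1285)^2
FOC: (2*8 + 5.0)*z = -10 + 5.0*(-0.3504 + 0.1285)
z^{k+1} = -0.529
Step 3: u-update.
u^{k+1} = 0.1285 - 0.3504 + 0.529 = 0.3072
Step 4: Primal residual = |-0.3504 + 0.529| = 0.1787


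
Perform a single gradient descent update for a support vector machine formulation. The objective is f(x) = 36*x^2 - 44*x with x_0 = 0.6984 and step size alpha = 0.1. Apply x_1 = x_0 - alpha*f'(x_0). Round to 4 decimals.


We compute the gradient at x_0 and apply the update.
f'(x) = 72*x - 44
f'(0.6984) = 72*0.6984 - 44 = 6.2848
x_1 = 0.6984 - 0.1*6.2848 = 0.0699


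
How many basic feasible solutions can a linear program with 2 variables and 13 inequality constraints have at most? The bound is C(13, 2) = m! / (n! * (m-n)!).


Each vertex corresponds to some choice of n active constraints out of m, so the number of vertices is at most C(m, n) = m! / (n!(m-n)!).
m = 13, n = 2
Numerator: 13 * 12
Denominator: 2! = 2
C(13, 2) = 78


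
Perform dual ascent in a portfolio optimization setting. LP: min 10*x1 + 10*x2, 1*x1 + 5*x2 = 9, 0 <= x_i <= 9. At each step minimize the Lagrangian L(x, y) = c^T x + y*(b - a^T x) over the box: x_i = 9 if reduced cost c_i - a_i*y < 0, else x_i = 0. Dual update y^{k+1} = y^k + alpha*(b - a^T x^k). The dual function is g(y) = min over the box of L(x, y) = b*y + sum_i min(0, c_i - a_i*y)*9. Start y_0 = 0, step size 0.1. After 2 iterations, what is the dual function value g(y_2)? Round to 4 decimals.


Dual ascent for LP: min 10*x1 + 10*x2, 1*x1 + 5*x2 = 9, 0 <= x_i <= 9
Step 1: y^k = 0.0, reduced costs: (10.0, 10.0)
  x^k = (0.0, 0.0), subgradient = b - a^T x = 9.0
  y^{k+1} = 0.0 + 0.1*9.0 = 0.9
Step 2: y^k = 0.9, reduced costs: (9.1, 5.5)
  x^k = (0.0, 0.0), subgradient = b - a^T x = 9.0
  y^{k+1} = 0.9 + 0.1*9.0 = 1.8
Dual objective at y_2 = 1.8: reduced costs (8.2, 1.0), box minimizer x = (0.0, 0.0)
g(y_2) = b*y + (c1 - a1*y)*x1 + (c2 - a2*y)*x2 = 9*1.8 + 8.2*0.0 + 1.0*0.0 = 16.2 + 0.0 + 0.0 = 16.2


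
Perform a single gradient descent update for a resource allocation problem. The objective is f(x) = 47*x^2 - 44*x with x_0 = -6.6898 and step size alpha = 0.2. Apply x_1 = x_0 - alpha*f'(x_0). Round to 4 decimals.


We compute the gradient at x_0 and apply the update.
f'(x) = 94*x - 44
f'(-6.6898) = 94*-6.6898 - 44 = -672.8412
x_1 = -6.6898 - 0.2*-672.8412 = 127.8784


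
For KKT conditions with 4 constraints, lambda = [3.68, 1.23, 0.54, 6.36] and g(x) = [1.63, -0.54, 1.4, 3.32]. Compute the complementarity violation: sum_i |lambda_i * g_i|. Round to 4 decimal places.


KKT complementary slackness check:
lambda_1 * g_1 = 3.68 * 1.63 = 5.9984
lambda_2 * g_2 = 1.23 * -0.54 = -0.6642
lambda_3 * g_3 = 0.54 * 1.4 = 0.756
lambda_4 * g_4 = 6.36 * 3.32 = 21.1152
Total violation = 5.9984 + 0.6642 + 0.756 + 21.1152 = 28.5338


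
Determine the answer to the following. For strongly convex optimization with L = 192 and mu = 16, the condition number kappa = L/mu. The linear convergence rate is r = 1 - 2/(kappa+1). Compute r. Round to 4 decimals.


Step 1: Compute the condition number.
kappa = L/mu = 192/16 = 12.0
Step 2: Compute the convergence rate.
r = 1 - 2/(kappa + 1) = 1 - 2*mu/(L + mu) = (L - mu)/(L + mu) = 176/208 = 0.8462


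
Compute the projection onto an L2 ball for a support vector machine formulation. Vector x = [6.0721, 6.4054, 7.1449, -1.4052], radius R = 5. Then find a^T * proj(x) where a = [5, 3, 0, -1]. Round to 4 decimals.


Step 1: Compute ||x|| (intermediates to 6 decimals).
||x|| = sqrt(6.0721^2 + 6.4054^2 + 7.1449^2 + (-1.4052)^2) = 11.442191
Step 2: Project.
Since ||x|| > R, scale = R/||x|| = 5/11.442191 = 0.436979, proj(x) = scale * x
proj(x) = [2.65338, 2.799025, 3.122171, -0.614043]
Step 3: Dot product.
a^T * proj(x) = 5*2.65338 + 3*2.799025 + 0*3.122171 - 1*(-0.614043) = 22.278


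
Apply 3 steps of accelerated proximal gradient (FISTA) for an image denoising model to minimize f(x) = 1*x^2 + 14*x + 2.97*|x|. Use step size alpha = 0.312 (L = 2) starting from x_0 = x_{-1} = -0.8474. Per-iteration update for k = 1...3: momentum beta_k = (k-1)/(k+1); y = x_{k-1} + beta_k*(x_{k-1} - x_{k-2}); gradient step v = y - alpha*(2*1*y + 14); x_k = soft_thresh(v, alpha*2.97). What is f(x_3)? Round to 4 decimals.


FISTA on f(x) = 1*x^2 + 14*x + 2.97*|x|
L = 2, alpha = 0.312
Iteration 1: beta = 0.0, y = -0.8474 + 0.0*(-0.8474 + 0.8474) = -0.8474
  grad(y) = 12.3052, v = y - alpha*grad = -4.6866
  prox(v) = soft_thresh(-4.6866, 0.9266) = -3.76
Iteration 2: beta = 0.3333, y = -3.76 + 0.3333*(-3.76 + 0.8474) = -4.7308
  grad(y) = 4.5383, v = y - alpha*grad = -6.1468
  prox(v) = soft_thresh(-6.1468, 0.9266) = -5.2202
Iteration 3: beta = 0.5, y = -5.2202 + 0.5*(-5.2202 + 3.76) = -5.9502
  grad(y) = 2.0995, v = y - alpha*grad = -6.6053
  prox(v) = soft_thresh(-6.6053, 0.9266) = -5.6787
f(x_3) = 1*(-5.6787)^2 + 14*(-5.6787) + 2.97*|-5.6787| = -30.3884


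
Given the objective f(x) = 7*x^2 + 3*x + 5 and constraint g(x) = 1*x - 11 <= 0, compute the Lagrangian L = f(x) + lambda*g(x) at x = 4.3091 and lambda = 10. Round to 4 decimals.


Step 1: Evaluate f(x).
f(4.3091) = 7*4.3091^2 + 3*4.3091 + 5 = 147.9057
Step 2: Evaluate g(x).
g(4.3091) = 1*4.3091 - 11 = -6.6909
Step 3: Compute Lagrangian.
L = 147.9057 + 10*-6.6909 = 80.9967


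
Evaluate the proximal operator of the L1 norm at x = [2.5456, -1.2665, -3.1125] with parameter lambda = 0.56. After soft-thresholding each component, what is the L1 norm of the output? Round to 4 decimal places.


Soft-thresholding with lambda = 0.56:
prox(2.5456) = sign(2.5456)*max(|2.5456| - 0.56, 0) = 1.9856
prox(-1.2665) = sign(-1.2665)*max(|-1.2665| - 0.56, 0) = -0.7065
prox(-3.1125) = sign(-3.1125)*max(|-3.1125| - 0.56, 0) = -2.5525
prox(x) = [1.9856, -0.7065, -2.5525]
||prox(x)||_1 = 1.9856 + 0.7065 + 2.5525 = 5.2446


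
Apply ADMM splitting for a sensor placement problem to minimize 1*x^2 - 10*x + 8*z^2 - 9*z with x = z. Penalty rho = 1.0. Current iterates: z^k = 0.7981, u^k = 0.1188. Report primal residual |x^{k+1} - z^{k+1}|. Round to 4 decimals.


ADMM iteration with rho = 1.0, z^k = 0.7981, u^k = 0.1188
Step 1: x-update.
Minimize 1*x^2 - 10*x + (1.0/2)*(x - 0.7981 + 0.1188)^2
FOC: (2*1 + 1.0)*x = 10 + 1.0*(0.7981 - 0.1188)
x^{k+1} = 3.5598
Step 2: z-update.
Minimize 8*z^2 - 9*z + (1.0/2)*(3.5598 - z + 0.1188)^2
FOC: (2*8 + 1.0)*z = 9 + 1.0*(3.5598 + 0.1188)
z^{k+1} = 0.7458
Step 3: u-update.
u^{k+1} = 0.1188 + 3.5598 - 0.7458 = 2.9328
Step 4: Primal residual = |3.5598 - 0.7458| = 2.814


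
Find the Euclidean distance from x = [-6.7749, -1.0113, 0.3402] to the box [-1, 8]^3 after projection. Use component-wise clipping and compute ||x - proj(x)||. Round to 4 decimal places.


Project each component onto [-1, 8].
clip(-6.7749) = -1.0, clip(-1.0113) = -1.0, clip(0.3402) = 0.3402
Projection = [-1.0, -1.0, 0.3402]
Squared diffs: [33.3495, 0.0001, 0.0]
Distance = sqrt(33.3496) = 5.7749


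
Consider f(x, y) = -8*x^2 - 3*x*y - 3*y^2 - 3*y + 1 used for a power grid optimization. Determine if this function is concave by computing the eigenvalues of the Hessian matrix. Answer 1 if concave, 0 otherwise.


The Hessian of f(x,y) = -8*x^2 - 3*x*y - 3*y^2 - 3*y + 1 is:
H = [[-16, -3], [-3, -6]]
Trace = -16 - 6 = -22
Determinant = -16*-6 - (-3)^2 = 87
Discriminant = (-22)^2 - 4*87 = 136.0
Eigenvalues: lambda_1 = -16.831, lambda_2 = -5.169
The function is concave.

1


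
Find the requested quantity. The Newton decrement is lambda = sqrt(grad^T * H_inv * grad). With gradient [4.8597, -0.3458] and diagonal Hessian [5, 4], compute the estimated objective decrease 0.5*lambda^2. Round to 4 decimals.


Step 1: H is diagonal, so H^(-1) * g = [0.9719, -0.0865].
Step 2: g^T H^(-1) g = sum_i g_i^2 / H_ii
  = (4.8597)^2/5 + (-0.3458)^2/4
  = 4.7233 + 0.0299 = 4.7532
Step 3: Objective decrease = 0.5 * g^T H^(-1) g = 2.3766


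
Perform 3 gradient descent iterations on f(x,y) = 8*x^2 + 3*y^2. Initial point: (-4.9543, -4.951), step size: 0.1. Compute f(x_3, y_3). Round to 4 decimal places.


Gradient descent on f(x,y) = 8*x^2 + 3*y^2.
Starting point: (-4.9543, -4.951), alpha = 0.1
Step 1: grad_x = 2*8*-4.9543 = -79.2688, grad_y = 2*3*-4.951 = -29.706
  x_1 = -4.9543 - 0.1*-79.2688 = 2.9726
  y_1 = -4.951 - 0.1*-29.706 = -1.9804
Step 2: grad_x = 2*8*2.9726 = 47.5613, grad_y = 2*3*-1.9804 = -11.8824
  x_2 = 2.9726 - 0.1*47.5613 = -1.7835
  y_2 = -1.9804 - 0.1*-11.8824 = -0.7922
Step 3: grad_x = 2*8*-1.7835 = -28.5368, grad_y = 2*3*-0.7922 = -4.753
  x_3 = -1.7835 - 0.1*-28.5368 = 1.0701
  y_3 = -0.7922 - 0.1*-4.753 = -0.3169
f(1.0701, -0.3169) = 8*1.0701^2 + 3*(-0.3169)^2 = 9.4626


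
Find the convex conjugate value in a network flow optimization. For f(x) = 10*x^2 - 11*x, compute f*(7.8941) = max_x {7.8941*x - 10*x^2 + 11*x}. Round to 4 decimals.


f*(y) = sup_x {y*x - a*x^2 - b*x} = sup_x {(y-b)*x - a*x^2}
FOC: (y - b) - 2a*x = 0 => x* = (y - b)/(2a)
x* = (7.8941 + 11)/(2*10) = 0.9447
f*(7.8941) = (y-b)^2/(4a) = (7.8941 + 11)^2/(4*10)
= 356.987/40 = 8.9247


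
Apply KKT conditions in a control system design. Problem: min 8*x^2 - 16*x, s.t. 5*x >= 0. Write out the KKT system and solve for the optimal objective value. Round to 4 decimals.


Step 1: Try lambda = 0 (constraint inactive).
Stationarity: 2*8*x - 16 = 0
x* = 16/(2*8) = 1.0
Check constraint: 5*1.0 = 5.0 >= 0 -- satisfied.
Step 2: Compute optimal value.
f(x*) = 8*1.0^2 - 16*1.0 = -8.0


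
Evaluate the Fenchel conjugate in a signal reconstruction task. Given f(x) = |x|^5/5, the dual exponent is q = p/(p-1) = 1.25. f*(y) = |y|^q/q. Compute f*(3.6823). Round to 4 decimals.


The conjugate exponent q satisfies 1/p + 1/q = 1.
p = 5, so q = 5/(5 - 1) = 1.25
|y|^q = 3.6823^1.25 = 5.1009
f*(3.6823) = 5.1009 / 1.25 = 4.0807


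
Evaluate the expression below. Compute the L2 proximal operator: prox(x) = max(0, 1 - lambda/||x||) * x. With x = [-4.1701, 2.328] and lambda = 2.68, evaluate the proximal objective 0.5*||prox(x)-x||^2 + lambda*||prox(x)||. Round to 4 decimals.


Step 1: Compute ||x||.
||x|| = 4.7759
Step 2: Compute scaling factor.
scale = max(0, 1 - 2.68/4.7759) = 0.4389
Step 3: prox(x) = [-1.8301, 1.0216]
||prox(x)|| = 2.0959
Step 4: Proximal objective.
0.5*||prox-x||^2 = 3.5912
lambda*||prox|| = 5.617
Total = 9.2082


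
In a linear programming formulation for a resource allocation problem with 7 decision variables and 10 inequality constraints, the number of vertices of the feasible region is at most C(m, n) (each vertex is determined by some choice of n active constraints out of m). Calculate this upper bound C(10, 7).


Each vertex corresponds to some choice of n active constraints out of m, so the number of vertices is at most C(m, n) = m! / (n!(m-n)!).
m = 10, n = 7
Numerator: 10 * 9 * 8 * 7 * 6 * 5 * 4
Denominator: 7! = 5040
C(10, 7) = 120


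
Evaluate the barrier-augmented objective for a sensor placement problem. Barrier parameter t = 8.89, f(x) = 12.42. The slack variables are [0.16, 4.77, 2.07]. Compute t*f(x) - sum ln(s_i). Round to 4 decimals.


Step 1: Compute log-barrier.
ln values: [-1.8326, 1.5623, 0.7275]
phi = -(-1.8326 + 1.5623 + 0.7275) = -0.4573
Step 2: Compute augmented objective.
t*f(x) = 8.89*12.42 = 110.4138
Total = 110.4138 - 0.4573 = 109.9565


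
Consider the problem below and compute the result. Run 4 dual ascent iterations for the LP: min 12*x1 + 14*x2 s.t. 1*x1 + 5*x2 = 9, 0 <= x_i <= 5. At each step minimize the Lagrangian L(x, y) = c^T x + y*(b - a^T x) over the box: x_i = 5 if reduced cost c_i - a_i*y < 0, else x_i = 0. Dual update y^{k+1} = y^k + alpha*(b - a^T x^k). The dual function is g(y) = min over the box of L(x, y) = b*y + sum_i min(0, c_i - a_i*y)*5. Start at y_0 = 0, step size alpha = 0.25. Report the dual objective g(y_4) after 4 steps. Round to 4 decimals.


Dual ascent for LP: min 12*x1 + 14*x2, 1*x1 + 5*x2 = 9, 0 <= x_i <= 5
Step 1: y^k = 0.0, reduced costs: (12.0, 14.0)
  x^k = (0.0, 0.0), subgradient = b - a^T x = 9.0
  y^{k+1} = 0.0 + 0.25*9.0 = 2.25
Step 2: y^k = 2.25, reduced costs: (9.75, 2.75)
  x^k = (0.0, 0.0), subgradient = b - a^T x = 9.0
  y^{k+1} = 2.25 + 0.25*9.0 = 4.5
Step 3: y^k = 4.5, reduced costs: (7.5, -8.5)
  x^k = (0.0, 5.0), subgradient = b - a^T x = -16.0
  y^{k+1} = 4.5 + 0.25*-16.0 = 0.5
Step 4: y^k = 0.5, reduced costs: (11.5, 11.5)
  x^k = (0.0, 0.0), subgradient = b - a^T x = 9.0
  y^{k+1} = 0.5 + 0.25*9.0 = 2.75
Dual objective at y_4 = 2.75: reduced costs (9.25, 0.25), box minimizer x = (0.0, 0.0)
g(y_4) = b*y + (c1 - a1*y)*x1 + (c2 - a2*y)*x2 = 9*2.75 + 9.25*0.0 + 0.25*0.0 = 24.75 + 0.0 + 0.0 = 24.75


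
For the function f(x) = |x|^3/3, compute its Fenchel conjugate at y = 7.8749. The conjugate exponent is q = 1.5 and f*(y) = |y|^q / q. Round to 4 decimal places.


The conjugate exponent q satisfies 1/p + 1/q = 1.
p = 3, so q = 3/(3 - 1) = 1.5
|y|^q = 7.8749^1.5 = 22.0987
f*(7.8749) = 22.0987 / 1.5 = 14.7325


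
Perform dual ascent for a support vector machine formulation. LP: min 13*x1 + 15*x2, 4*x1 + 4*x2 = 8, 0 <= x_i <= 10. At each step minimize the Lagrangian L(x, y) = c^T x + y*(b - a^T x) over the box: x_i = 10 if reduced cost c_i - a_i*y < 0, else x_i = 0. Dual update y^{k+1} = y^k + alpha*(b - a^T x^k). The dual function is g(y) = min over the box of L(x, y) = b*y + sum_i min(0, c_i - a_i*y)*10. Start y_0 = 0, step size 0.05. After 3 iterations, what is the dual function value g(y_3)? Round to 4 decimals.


Dual ascent for LP: min 13*x1 + 15*x2, 4*x1 + 4*x2 = 8, 0 <= x_i <= 10
Step 1: y^k = 0.0, reduced costs: (13.0, 15.0)
  x^k = (0.0, 0.0), subgradient = b - a^T x = 8.0
  y^{k+1} = 0.0 + 0.05*8.0 = 0.4
Step 2: y^k = 0.4, reduced costs: (11.4, 13.4)
  x^k = (0.0, 0.0), subgradient = b - a^T x = 8.0
  y^{k+1} = 0.4 + 0.05*8.0 = 0.8
Step 3: y^k = 0.8, reduced costs: (9.8, 11.8)
  x^k = (0.0, 0.0), subgradient = b - a^T x = 8.0
  y^{k+1} = 0.8 + 0.05*8.0 = 1.2
Dual objective at y_3 = 1.2: reduced costs (8.2, 10.2), box minimizer x = (0.0, 0.0)
g(y_3) = b*y + (c1 - a1*y)*x1 + (c2 - a2*y)*x2 = 8*1.2 + 8.2*0.0 + 10.2*0.0 = 9.6 + 0.0 + 0.0 = 9.6


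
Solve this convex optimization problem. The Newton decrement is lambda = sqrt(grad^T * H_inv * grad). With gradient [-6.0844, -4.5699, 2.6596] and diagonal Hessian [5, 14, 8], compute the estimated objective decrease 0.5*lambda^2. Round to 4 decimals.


Step 1: H is diagonal, so H^(-1) * g = [-1.2169, -0.3264, 0.3325].
Step 2: g^T H^(-1) g = sum_i g_i^2 / H_ii
  = (-6.0844)^2/5 + (-4.5699)^2/14 + (2.6596)^2/8
  = 7.404 + 1.4917 + 0.8842 = 9.7799
Step 3: Objective decrease = 0.5 * g^T H^(-1) g = 4.8899


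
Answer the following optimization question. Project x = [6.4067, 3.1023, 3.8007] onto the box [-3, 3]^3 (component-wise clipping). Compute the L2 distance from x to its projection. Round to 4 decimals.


Project each component onto [-3, 3].
clip(6.4067) = 3.0, clip(3.1023) = 3.0, clip(3.8007) = 3.0
Projection = [3.0, 3.0, 3.0]
Squared diffs: [11.6056, 0.0105, 0.6411]
Distance = sqrt(12.2572) = 3.501


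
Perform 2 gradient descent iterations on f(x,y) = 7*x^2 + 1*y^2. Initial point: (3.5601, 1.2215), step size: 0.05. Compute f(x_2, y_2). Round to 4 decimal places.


Gradient descent on f(x,y) = 7*x^2 + 1*y^2.
Starting point: (3.5601, 1.2215), alpha = 0.05
Step 1: grad_x = 2*7*3.5601 = 49.8414, grad_y = 2*1*1.2215 = 2.443
  x_1 = 3.5601 - 0.05*49.8414 = 1.068
  y_1 = 1.2215 - 0.05*2.443 = 1.0994
Step 2: grad_x = 2*7*1.068 = 14.9524, grad_y = 2*1*1.0994 = 2.1987
  x_2 = 1.068 - 0.05*14.9524 = 0.3204
  y_2 = 1.0994 - 0.05*2.1987 = 0.9894
f(0.3204, 0.9894) = 7*0.3204^2 + 1*0.9894^2 = 1.6976


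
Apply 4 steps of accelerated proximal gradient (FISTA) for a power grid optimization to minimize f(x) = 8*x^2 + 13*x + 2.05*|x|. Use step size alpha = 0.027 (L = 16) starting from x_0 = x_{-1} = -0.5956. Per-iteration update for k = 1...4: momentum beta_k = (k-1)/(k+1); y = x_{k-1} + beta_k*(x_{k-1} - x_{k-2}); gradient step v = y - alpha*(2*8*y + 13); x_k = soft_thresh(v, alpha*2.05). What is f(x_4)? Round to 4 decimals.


FISTA on f(x) = 8*x^2 + 13*x + 2.05*|x|
L = 16, alpha = 0.027
Iteration 1: beta = 0.0, y = -0.5956 + 0.0*(-0.5956 + 0.5956) = -0.5956
  grad(y) = 3.4704, v = y - alpha*grad = -0.6893
  prox(v) = soft_thresh(-0.6893, 0.0554) = -0.634
Iteration 2: beta = 0.3333, y = -0.634 + 0.3333*(-0.634 + 0.5956) = -0.6467
  grad(y) = 2.6522, v = y - alpha*grad = -0.7183
  prox(v) = soft_thresh(-0.7183, 0.0554) = -0.663
Iteration 3: beta = 0.5, y = -0.663 + 0.5*(-0.663 + 0.634) = -0.6775
  grad(y) = 2.1597, v = y - alpha*grad = -0.7358
  prox(v) = soft_thresh(-0.7358, 0.0554) = -0.6805
Iteration 4: beta = 0.6, y = -0.6805 + 0.6*(-0.6805 + 0.663) = -0.691
  grad(y) = 1.9445, v = y - alpha*grad = -0.7435
  prox(v) = soft_thresh(-0.7435, 0.0554) = -0.6881
f(x_4) = 8*(-0.6881)^2 + 13*(-0.6881) + 2.05*|-0.6881| = -3.7468


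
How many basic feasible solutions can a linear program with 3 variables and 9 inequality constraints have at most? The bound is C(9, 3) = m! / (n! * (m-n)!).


Each vertex corresponds to some choice of n active constraints out of m, so the number of vertices is at most C(m, n) = m! / (n!(m-n)!).
m = 9, n = 3
Numerator: 9 * 8 * 7
Denominator: 3! = 6
C(9, 3) = 84


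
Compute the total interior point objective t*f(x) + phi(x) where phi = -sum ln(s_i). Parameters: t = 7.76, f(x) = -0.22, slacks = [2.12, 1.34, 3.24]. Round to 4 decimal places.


Step 1: Compute log-barrier.
ln values: [0.7514, 0.2927, 1.1756]
phi = -(0.7514 + 0.2927 + 1.1756) = -2.2197
Step 2: Compute augmented objective.
t*f(x) = 7.76*-0.22 = -1.7072
Total = -1.7072 - 2.2197 = -3.9269


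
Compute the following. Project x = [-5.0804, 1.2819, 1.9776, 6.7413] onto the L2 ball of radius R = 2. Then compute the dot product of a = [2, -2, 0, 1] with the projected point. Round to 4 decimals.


Step 1: Compute ||x|| (intermediates to 6 decimals).
||x|| = sqrt((-5.0804)^2 + 1.2819^2 + 1.9776^2 + 6.7413^2) = 8.764118
Step 2: Project.
Since ||x|| > R, scale = R/||x|| = 2/8.764118 = 0.228203, proj(x) = scale * x
proj(x) = [-1.159363, 0.292533, 0.451294, 1.538385]
Step 3: Dot product.
a^T * proj(x) = 2*(-1.159363) - 2*0.292533 + 0*0.451294 + 1*1.538385 = -1.3654


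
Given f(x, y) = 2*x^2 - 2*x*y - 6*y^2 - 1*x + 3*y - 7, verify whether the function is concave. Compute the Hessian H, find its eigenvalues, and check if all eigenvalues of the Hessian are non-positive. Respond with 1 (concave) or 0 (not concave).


The Hessian of f(x,y) = 2*x^2 - 2*x*y - 6*y^2 - 1*x + 3*y - 7 is:
H = [[4, -2], [-2, -12]]
Trace = 4 - 12 = -8
Determinant = 4*-12 - (-2)^2 = -52
Discriminant = (-8)^2 - 4*-52 = 272.0
Eigenvalues: lambda_1 = -12.2462, lambda_2 = 4.2462
The function is not concave.

0


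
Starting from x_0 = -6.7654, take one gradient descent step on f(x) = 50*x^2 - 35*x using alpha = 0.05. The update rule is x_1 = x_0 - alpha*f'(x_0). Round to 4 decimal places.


We compute the gradient at x_0 and apply the update.
f'(x) = 100*x - 35
f'(-6.7654) = 100*-6.7654 - 35 = -711.54
x_1 = -6.7654 - 0.05*-711.54 = 28.8116


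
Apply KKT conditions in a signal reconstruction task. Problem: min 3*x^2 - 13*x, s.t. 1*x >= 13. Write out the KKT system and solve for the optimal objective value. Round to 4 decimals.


Step 1: Try lambda = 0 (constraint inactive).
x_unc = 13/(2*3) = 2.1667
Check: 1*2.1667 = 2.1667 < 13 -- violated!
Step 2: Constraint must be active: 1*x = 13
x* = 13/1 = 13.0
lambda = (2*3*13.0 - 13)/1 = 65.0
Step 3: Compute optimal value.
f(x*) = 3*13.0^2 - 13*13.0 = 338.0


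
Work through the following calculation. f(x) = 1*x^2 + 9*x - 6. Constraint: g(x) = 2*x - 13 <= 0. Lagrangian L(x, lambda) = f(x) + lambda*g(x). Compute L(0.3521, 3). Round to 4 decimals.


Step 1: Evaluate f(x).
f(0.3521) = 1*0.3521^2 + 9*0.3521 - 6 = -2.7071
Step 2: Evaluate g(x).
g(0.3521) = 2*0.3521 - 13 = -12.2958
Step 3: Compute Lagrangian.
L = -2.7071 + 3*-12.2958 = -39.5945


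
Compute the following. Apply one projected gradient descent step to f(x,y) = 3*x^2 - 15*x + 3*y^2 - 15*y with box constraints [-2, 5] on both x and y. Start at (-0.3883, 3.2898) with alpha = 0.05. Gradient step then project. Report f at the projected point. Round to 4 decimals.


Step 1: Compute gradient at (-0.3883, 3.2898).
grad_x = 2*3*-0.3883 - 15 = -17.3298
grad_y = 2*3*3.2898 - 15 = 4.7388
Step 2: Gradient step.
x_raw = -0.3883 - 0.05*-17.3298 = 0.4782
y_raw = 3.2898 - 0.05*4.7388 = 3.0529
Step 3: Project onto [-2, 5].
x_proj = clip(0.4782) = 0.4782
y_proj = clip(3.0529) = 3.0529
Step 4: Evaluate f.
f(0.4782, 3.0529) = -24.3199


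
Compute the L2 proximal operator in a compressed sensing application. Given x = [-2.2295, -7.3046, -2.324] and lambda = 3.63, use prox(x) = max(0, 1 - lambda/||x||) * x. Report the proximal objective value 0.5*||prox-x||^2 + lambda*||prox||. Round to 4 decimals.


Step 1: Compute ||x||.
||x|| = 7.983
Step 2: Compute scaling factor.
scale = max(0, 1 - 3.63/7.983) = 0.5453
Step 3: prox(x) = [-1.2157, -3.9831, -1.2672]
||prox(x)|| = 4.353
Step 4: Proximal objective.
0.5*||prox-x||^2 = 6.5885
lambda*||prox|| = 15.8014
Total = 22.39


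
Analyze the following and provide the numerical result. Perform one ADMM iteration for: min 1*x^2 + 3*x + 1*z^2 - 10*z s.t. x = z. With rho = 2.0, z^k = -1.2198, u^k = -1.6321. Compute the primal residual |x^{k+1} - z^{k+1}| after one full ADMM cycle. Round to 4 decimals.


ADMM iteration with rho = 2.0, z^k = -1.2198, u^k = -1.6321
Step 1: x-update.
Minimize 1*x^2 + 3*x + (2.0/2)*(x + 1.2198 - 1.6321)^2
FOC: (2*1 + 2.0)*x = -3 + 2.0*(-1.2198 + 1.6321)
x^{k+1} = -0.5439
Step 2: z-update.
Minimize 1*z^2 - 10*z + (2.0/2)*(-0.5439 - z - 1.6321)^2
FOC: (2*1 + 2.0)*z = 10 + 2.0*(-0.5439 - 1.6321)
z^{k+1} = 1.412
Step 3: u-update.
u^{k+1} = -1.6321 - 0.5439 - 1.412 = -3.588
Step 4: Primal residual = |-0.5439 - 1.412| = 1.9559


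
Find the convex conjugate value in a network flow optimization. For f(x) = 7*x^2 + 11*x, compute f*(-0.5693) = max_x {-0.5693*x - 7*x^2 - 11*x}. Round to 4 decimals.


f*(y) = sup_x {y*x - a*x^2 - b*x} = sup_x {(y-b)*x - a*x^2}
FOC: (y - b) - 2a*x = 0 => x* = (y - b)/(2a)
x* = (-0.5693 - 11)/(2*7) = -0.8264
f*(-0.5693) = (y-b)^2/(4a) = (-0.5693 - 11)^2/(4*7)
= 133.8487/28 = 4.7803


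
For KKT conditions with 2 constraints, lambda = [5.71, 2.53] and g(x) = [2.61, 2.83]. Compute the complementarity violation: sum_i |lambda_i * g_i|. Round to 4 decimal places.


KKT complementary slackness check:
lambda_1 * g_1 = 5.71 * 2.61 = 14.9031
lambda_2 * g_2 = 2.53 * 2.83 = 7.1599
Total violation = 14.9031 + 7.1599 = 22.063


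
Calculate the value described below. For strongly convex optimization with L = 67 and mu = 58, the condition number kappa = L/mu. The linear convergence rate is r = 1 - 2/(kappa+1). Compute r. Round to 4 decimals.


Step 1: Compute the condition number.
kappa = L/mu = 67/58 = 1.1552
Step 2: Compute the convergence rate.
r = 1 - 2/(kappa + 1) = 1 - 2*mu/(L + mu) = (L - mu)/(L + mu) = 9/125 = 0.072


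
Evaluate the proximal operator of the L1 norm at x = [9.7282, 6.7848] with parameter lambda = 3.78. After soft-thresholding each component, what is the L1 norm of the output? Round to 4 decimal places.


Soft-thresholding with lambda = 3.78:
prox(9.7282) = sign(9.7282)*max(|9.7282| - 3.78, 0) = 5.9482
prox(6.7848) = sign(6.7848)*max(|6.7848| - 3.78, 0) = 3.0048
prox(x) = [5.9482, 3.0048]
||prox(x)||_1 = 5.9482 + 3.0048 = 8.953


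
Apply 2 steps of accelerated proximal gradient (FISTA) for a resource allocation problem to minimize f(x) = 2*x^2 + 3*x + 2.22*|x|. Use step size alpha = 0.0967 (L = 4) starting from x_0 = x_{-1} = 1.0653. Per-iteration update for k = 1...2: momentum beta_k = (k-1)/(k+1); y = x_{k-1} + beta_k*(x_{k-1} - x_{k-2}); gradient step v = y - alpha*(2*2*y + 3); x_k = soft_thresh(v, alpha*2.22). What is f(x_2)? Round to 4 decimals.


FISTA on f(x) = 2*x^2 + 3*x + 2.22*|x|
L = 4, alpha = 0.0967
Iteration 1: beta = 0.0, y = 1.0653 + 0.0*(1.0653 - 1.0653) = 1.0653
  grad(y) = 7.2612, v = y - alpha*grad = 0.3631
  prox(v) = soft_thresh(0.3631, 0.2147) = 0.1485
Iteration 2: beta = 0.3333, y = 0.1485 + 0.3333*(0.1485 - 1.0653) = -0.1571
  grad(y) = 2.3714, v = y - alpha*grad = -0.3865
  prox(v) = soft_thresh(-0.3865, 0.2147) = -0.1718
f(x_2) = 2*(-0.1718)^2 + 3*(-0.1718) + 2.22*|-0.1718| = -0.075


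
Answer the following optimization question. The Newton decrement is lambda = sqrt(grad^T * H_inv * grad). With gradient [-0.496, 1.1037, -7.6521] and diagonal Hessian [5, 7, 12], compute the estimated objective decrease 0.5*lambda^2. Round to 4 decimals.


Step 1: H is diagonal, so H^(-1) * g = [-0.0992, 0.1577, -0.6377].
Step 2: g^T H^(-1) g = sum_i g_i^2 / H_ii
  = (-0.496)^2/5 + (1.1037)^2/7 + (-7.6521)^2/12
  = 0.0492 + 0.174 + 4.8796 = 5.1028
Step 3: Objective decrease = 0.5 * g^T H^(-1) g = 2.5514


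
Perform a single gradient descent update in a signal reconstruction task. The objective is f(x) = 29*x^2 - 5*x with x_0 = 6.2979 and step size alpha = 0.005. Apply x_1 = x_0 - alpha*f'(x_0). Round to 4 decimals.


We compute the gradient at x_0 and apply the update.
f'(x) = 58*x - 5
f'(6.2979) = 58*6.2979 - 5 = 360.2782
x_1 = 6.2979 - 0.005*360.2782 = 4.4965


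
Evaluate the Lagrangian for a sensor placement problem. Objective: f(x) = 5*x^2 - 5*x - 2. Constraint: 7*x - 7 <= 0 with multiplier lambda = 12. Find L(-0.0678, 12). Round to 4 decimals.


Step 1: Evaluate f(x).
f(-0.0678) = 5*(-0.0678)^2 - 5*(-0.0678) - 2 = -1.638
Step 2: Evaluate g(x).
g(-0.0678) = 7*-0.0678 - 7 = -7.4746
Step 3: Compute Lagrangian.
L = -1.638 + 12*-7.4746 = -91.3332


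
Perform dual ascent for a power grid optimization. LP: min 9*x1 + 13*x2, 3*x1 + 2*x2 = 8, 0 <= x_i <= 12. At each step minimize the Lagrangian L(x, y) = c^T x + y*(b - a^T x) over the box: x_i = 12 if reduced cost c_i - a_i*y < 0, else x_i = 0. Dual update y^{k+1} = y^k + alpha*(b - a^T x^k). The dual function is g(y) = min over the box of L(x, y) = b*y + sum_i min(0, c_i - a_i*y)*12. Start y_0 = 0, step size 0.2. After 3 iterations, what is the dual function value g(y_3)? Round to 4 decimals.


Dual ascent for LP: min 9*x1 + 13*x2, 3*x1 + 2*x2 = 8, 0 <= x_i <= 12
Step 1: y^k = 0.0, reduced costs: (9.0, 13.0)
  x^k = (0.0, 0.0), subgradient = b - a^T x = 8.0
  y^{k+1} = 0.0 + 0.2*8.0 = 1.6
Step 2: y^k = 1.6, reduced costs: (4.2, 9.8)
  x^k = (0.0, 0.0), subgradient = b - a^T x = 8.0
  y^{k+1} = 1.6 + 0.2*8.0 = 3.2
Step 3: y^k = 3.2, reduced costs: (-0.6, 6.6)
  x^k = (12.0, 0.0), subgradient = b - a^T x = -28.0
  y^{k+1} = 3.2 + 0.2*-28.0 = -2.4
Dual objective at y_3 = -2.4: reduced costs (16.2, 17.8), box minimizer x = (0.0, 0.0)
g(y_3) = b*y + (c1 - a1*y)*x1 + (c2 - a2*y)*x2 = 8*(-2.4) + 16.2*0.0 + 17.8*0.0 = -19.2 + 0.0 + 0.0 = -19.2


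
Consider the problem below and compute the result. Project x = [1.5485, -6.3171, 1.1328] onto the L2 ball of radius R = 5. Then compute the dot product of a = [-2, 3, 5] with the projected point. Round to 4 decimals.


Step 1: Compute ||x|| (intermediates to 6 decimals).
||x|| = sqrt(1.5485^2 + (-6.3171)^2 + 1.1328^2) = 6.602033
Step 2: Project.
Since ||x|| > R, scale = R/||x|| = 5/6.602033 = 0.757342, proj(x) = scale * x
proj(x) = [1.172744, -4.784205, 0.857917]
Step 3: Dot product.
a^T * proj(x) = -2*1.172744 + 3*(-4.784205) + 5*0.857917 = -12.4085


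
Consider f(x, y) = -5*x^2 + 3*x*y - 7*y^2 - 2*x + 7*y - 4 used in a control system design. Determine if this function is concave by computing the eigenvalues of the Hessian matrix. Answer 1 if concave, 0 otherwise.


The Hessian of f(x,y) = -5*x^2 + 3*x*y - 7*y^2 - 2*x + 7*y - 4 is:
H = [[-10, 3], [3, -14]]
Trace = -10 - 14 = -24
Determinant = -10*-14 - (3)^2 = 131
Discriminant = (-24)^2 - 4*131 = 52.0
Eigenvalues: lambda_1 = -15.6056, lambda_2 = -8.3944
The function is concave.

1


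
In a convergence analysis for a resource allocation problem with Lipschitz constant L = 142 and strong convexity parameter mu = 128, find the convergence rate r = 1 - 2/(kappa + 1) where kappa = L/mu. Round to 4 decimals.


Step 1: Compute the condition number.
kappa = L/mu = 142/128 = 1.1094
Step 2: Compute the convergence rate.
r = 1 - 2/(kappa + 1) = 1 - 2*mu/(L + mu) = (L - mu)/(L + mu) = 14/270 = 0.0519


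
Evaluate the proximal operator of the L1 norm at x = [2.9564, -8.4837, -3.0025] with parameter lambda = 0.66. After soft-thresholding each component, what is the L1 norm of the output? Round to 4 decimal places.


Soft-thresholding with lambda = 0.66:
prox(2.9564) = sign(2.9564)*max(|2.9564| - 0.66, 0) = 2.2964
prox(-8.4837) = sign(-8.4837)*max(|-8.4837| - 0.66, 0) = -7.8237
prox(-3.0025) = sign(-3.0025)*max(|-3.0025| - 0.66, 0) = -2.3425
prox(x) = [2.2964, -7.8237, -2.3425]
||prox(x)||_1 = 2.2964 + 7.8237 + 2.3425 = 12.4626
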